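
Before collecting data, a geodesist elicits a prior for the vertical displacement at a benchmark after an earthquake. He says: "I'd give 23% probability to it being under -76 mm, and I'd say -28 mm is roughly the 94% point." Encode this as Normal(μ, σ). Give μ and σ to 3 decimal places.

μ = -60.538, σ = 20.928

The p-quantile of Normal(μ,σ) is μ + z_p·σ, with z_{0.23} = -0.7388 and z_{0.94} = 1.555.
Eliminate σ: μ = (z₂·x₁ − z₁·x₂)/(z₂ − z₁) = (1.555·-76 − (-0.7388)·-28)/2.294 = -60.538.
Then σ = (x₂ − x₁)/(z₂ − z₁) = (-28 − -76)/2.294 = 20.928.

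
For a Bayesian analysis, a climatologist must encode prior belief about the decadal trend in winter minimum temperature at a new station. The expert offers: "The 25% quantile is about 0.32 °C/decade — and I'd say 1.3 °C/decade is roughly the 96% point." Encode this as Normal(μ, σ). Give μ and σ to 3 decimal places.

μ = 0.593, σ = 0.404

For Normal(μ,σ), the p-quantile is μ + z_p·σ. Here z_{0.25} = -0.6745, z_{0.96} = 1.751.
So 0.32 = μ − 0.6745σ and 1.3 = μ + 1.751σ.
Subtracting: σ = (1.3 − 0.32)/(1.751 − (-0.6745)) = 0.404.
Then μ = 0.32 − (-0.6745)·0.404 = 0.593.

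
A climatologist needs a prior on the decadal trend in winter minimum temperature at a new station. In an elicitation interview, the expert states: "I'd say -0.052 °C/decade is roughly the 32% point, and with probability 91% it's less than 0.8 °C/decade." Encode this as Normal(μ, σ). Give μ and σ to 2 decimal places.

μ = 0.17, σ = 0.47

For Normal(μ,σ), the p-quantile is μ + z_p·σ. Here z_{0.32} = -0.4677, z_{0.91} = 1.341.
So -0.052 = μ − 0.4677σ and 0.8 = μ + 1.341σ.
Subtracting: σ = (0.8 − -0.052)/(1.341 − (-0.4677)) = 0.47.
Then μ = -0.052 − (-0.4677)·0.47 = 0.17.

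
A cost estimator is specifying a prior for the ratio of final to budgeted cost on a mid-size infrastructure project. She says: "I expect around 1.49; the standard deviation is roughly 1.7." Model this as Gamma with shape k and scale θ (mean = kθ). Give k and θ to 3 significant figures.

k ≈ 0.768, θ ≈ 1.94

For Gamma(k, scale θ): mean = kθ, variance = kθ², so CV = 1/√k.
CV = SD/mean = 1.7/1.49 = 1.141, hence k = 1/CV² = 0.768.
Then θ = mean/k = 1.49/0.768 = 1.94.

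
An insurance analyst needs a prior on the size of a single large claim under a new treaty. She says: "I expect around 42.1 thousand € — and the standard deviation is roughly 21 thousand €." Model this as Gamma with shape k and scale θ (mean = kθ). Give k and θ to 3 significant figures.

k ≈ 4.02, θ ≈ 10.5

For Gamma(k, scale θ): mean = kθ, variance = kθ², so CV = 1/√k.
CV = SD/mean = 21/42.1 = 0.4988, hence k = 1/CV² = 4.02.
Then θ = mean/k = 42.1/4.02 = 10.5.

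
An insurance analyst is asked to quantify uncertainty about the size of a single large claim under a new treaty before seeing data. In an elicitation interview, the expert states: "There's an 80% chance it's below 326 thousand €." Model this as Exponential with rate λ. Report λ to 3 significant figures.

P(T < 326.0) = 1 − e^(−λ·326.0) = 0.8, so λ = −ln(1−0.8)/326.0 = −ln(0.2)/326.0 = 0.00494.

λ ≈ 0.00494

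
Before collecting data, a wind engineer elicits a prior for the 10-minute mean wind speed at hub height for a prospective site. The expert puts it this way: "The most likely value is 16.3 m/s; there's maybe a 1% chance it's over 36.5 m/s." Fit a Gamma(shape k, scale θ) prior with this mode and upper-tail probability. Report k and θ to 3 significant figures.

k ≈ 8.39, θ ≈ 2.21

Gamma(k,θ) with k>1 has mode (k−1)θ, so θ = 16.3/(k−1).
Need P(X < 36.5) = 0.99 with θ tied to k this way. Start at k = 2, θ = 16.3: P(X<36.5) ≈ 0.655.
Too low — raise k to concentrate. Iterating converges to k ≈ 8.39.
Then θ = 16.3/(8.39−1) ≈ 2.21.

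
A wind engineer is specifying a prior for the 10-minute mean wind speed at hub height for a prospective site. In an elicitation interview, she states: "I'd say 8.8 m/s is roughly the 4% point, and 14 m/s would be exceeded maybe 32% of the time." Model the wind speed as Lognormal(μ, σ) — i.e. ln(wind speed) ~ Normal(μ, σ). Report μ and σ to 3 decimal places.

If T ~ Lognormal(μ,σ) then ln T ~ Normal(μ,σ), so the p-quantile of ln T is μ + z_p·σ.
ln(8.8) = 2.175 and ln(14) = 2.639; z_{0.04} = -1.751, z_{0.68} = 0.4677.
σ = (2.639 − 2.175)/(0.4677 − (-1.751)) = 0.209.
μ = 2.175 − (-1.751)·0.209 = 2.541.

μ ≈ 2.541, σ ≈ 0.209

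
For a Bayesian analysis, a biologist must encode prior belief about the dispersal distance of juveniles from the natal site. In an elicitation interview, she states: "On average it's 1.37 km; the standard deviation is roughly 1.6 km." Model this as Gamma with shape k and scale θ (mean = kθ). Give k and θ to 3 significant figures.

k ≈ 0.733, θ ≈ 1.87

For Gamma(k, scale θ): mean = kθ, variance = kθ², so CV = 1/√k.
CV = SD/mean = 1.6/1.37 = 1.168, hence k = 1/CV² = 0.733.
Then θ = mean/k = 1.37/0.733 = 1.87.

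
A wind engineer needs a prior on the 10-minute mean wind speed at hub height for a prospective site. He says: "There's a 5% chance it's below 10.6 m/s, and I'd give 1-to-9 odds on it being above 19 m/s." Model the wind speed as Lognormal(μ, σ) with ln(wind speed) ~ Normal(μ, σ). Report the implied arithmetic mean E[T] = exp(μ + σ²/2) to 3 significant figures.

If T ~ Lognormal(μ,σ) then ln T ~ Normal(μ,σ), so the p-quantile of ln T is μ + z_p·σ.
ln(10.6) = 2.361 and ln(19) = 2.944; z_{0.05} = -1.645, z_{0.9} = 1.282.
σ = (2.944 − 2.361)/(1.282 − (-1.645)) = 0.199.
μ = 2.361 − (-1.645)·0.199 = 2.689.
E[T] = exp(μ + σ²/2) = exp(2.689 + 0.0199) = 15 m/s.

E[T] ≈ 15 m/s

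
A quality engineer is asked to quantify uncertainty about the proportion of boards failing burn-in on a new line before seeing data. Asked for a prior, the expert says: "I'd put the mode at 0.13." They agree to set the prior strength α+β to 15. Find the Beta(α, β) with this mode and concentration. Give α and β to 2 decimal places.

α = 2.69, β = 12.31

For α,β > 1 the Beta mode is (α−1)/(α+β−2). With α+β = 15, the mode is (α−1)/13.
Set (α−1)/13 = 0.13 → α = 1 + 0.13·13 = 2.69.
β = 15 − α = 12.31.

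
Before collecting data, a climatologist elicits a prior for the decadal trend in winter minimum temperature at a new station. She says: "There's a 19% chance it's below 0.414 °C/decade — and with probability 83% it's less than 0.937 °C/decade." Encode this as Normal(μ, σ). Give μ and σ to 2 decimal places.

μ = 0.66, σ = 0.29

The p-quantile of Normal(μ,σ) is μ + z_p·σ, with z_{0.19} = -0.8779 and z_{0.83} = 0.9542.
Eliminate σ: μ = (z₂·x₁ − z₁·x₂)/(z₂ − z₁) = (0.9542·0.414 − (-0.8779)·0.937)/1.832 = 0.66.
Then σ = (x₂ − x₁)/(z₂ − z₁) = (0.937 − 0.414)/1.832 = 0.29.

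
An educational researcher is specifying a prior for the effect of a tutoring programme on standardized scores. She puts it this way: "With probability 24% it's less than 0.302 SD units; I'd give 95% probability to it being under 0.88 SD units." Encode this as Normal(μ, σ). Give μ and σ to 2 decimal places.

For Normal(μ,σ), the p-quantile is μ + z_p·σ. Here z_{0.24} = -0.7063, z_{0.95} = 1.645.
So 0.302 = μ − 0.7063σ and 0.88 = μ + 1.645σ.
Subtracting: σ = (0.88 − 0.302)/(1.645 − (-0.7063)) = 0.25.
Then μ = 0.302 − (-0.7063)·0.25 = 0.48.

μ = 0.48, σ = 0.25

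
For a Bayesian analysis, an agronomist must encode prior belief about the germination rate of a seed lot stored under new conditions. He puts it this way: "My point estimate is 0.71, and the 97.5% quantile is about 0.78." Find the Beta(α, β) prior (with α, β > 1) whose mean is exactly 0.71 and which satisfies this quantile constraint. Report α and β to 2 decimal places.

With mean 0.71 fixed, write α = 0.71s, β = 0.29s where s = α+β.
Need P(θ < 0.78) = 0.975 under Beta(0.71s, 0.29s). Normal approximation: (q−m)/√(m(1−m)/s) ≈ z_{0.975} = 1.96, so s ≈ 0.71·0.29·(1.96)²/(0.78−0.71)² = 161.4.
At s = 161.4: P(θ<0.78) ≈ 0.980. Adjusting to match 0.975 gives s ≈ 148.13.
So α = 0.71·148.13 ≈ 105.17, β = 0.29·148.13 ≈ 42.96.

α ≈ 105.17, β ≈ 42.96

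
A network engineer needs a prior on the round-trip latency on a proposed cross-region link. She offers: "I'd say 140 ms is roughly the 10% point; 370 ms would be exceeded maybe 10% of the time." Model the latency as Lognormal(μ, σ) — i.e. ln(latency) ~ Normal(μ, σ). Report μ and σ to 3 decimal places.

If T ~ Lognormal(μ,σ) then ln T ~ Normal(μ,σ), so the p-quantile of ln T is μ + z_p·σ.
ln(140) = 4.942 and ln(370) = 5.914; z_{0.1} = -1.282, z_{0.9} = 1.282.
σ = (5.914 − 4.942)/(1.282 − (-1.282)) = 0.379.
μ = 4.942 − (-1.282)·0.379 = 5.428.

μ ≈ 5.428, σ ≈ 0.379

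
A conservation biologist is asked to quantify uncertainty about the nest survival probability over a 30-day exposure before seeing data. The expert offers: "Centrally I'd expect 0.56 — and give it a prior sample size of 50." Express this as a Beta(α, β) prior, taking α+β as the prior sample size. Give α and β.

α = 28, β = 22

Under the effective-sample-size interpretation, Beta(α, β) has prior mean α/(α+β) and prior sample size α+β.
So α+β = 50 and α/(α+β) = 0.56, giving α = 0.56·50 = 28 and β = 50 − 28 = 22.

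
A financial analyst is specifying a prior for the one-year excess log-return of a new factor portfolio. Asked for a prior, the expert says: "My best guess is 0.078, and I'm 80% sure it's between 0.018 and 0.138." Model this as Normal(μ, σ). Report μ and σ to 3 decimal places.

A symmetric 80% interval runs μ ± z·σ with z = 1.282.
Half-width = 0.06, so σ = 0.06/1.282 = 0.047.
μ is the stated best guess, 0.078.

μ = 0.078, σ = 0.047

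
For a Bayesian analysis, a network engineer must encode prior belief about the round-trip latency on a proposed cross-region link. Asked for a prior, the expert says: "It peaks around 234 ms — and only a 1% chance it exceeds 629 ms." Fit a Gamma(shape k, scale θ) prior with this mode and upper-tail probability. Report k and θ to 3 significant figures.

Gamma(k,θ) with k>1 has mode (k−1)θ, so θ = 234/(k−1).
Need P(X < 629) = 0.99 with θ tied to k this way. Start at k = 2, θ = 234: P(X<629) ≈ 0.749.
Too low — raise k to concentrate. Iterating converges to k ≈ 5.72.
Then θ = 234/(5.72−1) ≈ 49.5.

k ≈ 5.72, θ ≈ 49.5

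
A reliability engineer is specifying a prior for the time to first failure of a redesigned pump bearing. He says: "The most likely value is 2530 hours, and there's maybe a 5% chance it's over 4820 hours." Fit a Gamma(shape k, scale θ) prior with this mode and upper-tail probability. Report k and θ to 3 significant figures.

k ≈ 7.69, θ ≈ 378

Gamma(k,θ) with k>1 has mode (k−1)θ, so θ = 2530/(k−1).
Need P(X < 4820) = 0.95 with θ tied to k this way. Start at k = 2, θ = 2530: P(X<4820) ≈ 0.568.
Too low — raise k to concentrate. Iterating converges to k ≈ 7.69.
Then θ = 2530/(7.69−1) ≈ 378.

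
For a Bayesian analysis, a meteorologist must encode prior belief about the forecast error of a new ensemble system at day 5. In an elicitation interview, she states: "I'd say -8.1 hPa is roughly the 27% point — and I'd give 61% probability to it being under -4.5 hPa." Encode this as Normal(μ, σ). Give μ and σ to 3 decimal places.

For Normal(μ,σ), the p-quantile is μ + z_p·σ. Here z_{0.27} = -0.6128, z_{0.61} = 0.2793.
So -8.1 = μ − 0.6128σ and -4.5 = μ + 0.2793σ.
Subtracting: σ = (-4.5 − -8.1)/(0.2793 − (-0.6128)) = 4.035.
Then μ = -8.1 − (-0.6128)·4.035 = -5.627.

μ = -5.627, σ = 4.035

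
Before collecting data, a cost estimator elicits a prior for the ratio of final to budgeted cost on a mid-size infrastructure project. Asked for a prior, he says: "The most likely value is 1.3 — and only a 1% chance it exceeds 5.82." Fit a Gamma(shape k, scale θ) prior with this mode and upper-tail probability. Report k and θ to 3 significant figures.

Gamma(k,θ) with k>1 has mode (k−1)θ, so θ = 1.3/(k−1).
Need P(X < 5.82) = 0.99 with θ tied to k this way. Start at k = 2, θ = 1.3: P(X<5.82) ≈ 0.938.
Too low — raise k to concentrate. Iterating converges to k ≈ 2.8.
Then θ = 1.3/(2.8−1) ≈ 0.721.

k ≈ 2.8, θ ≈ 0.721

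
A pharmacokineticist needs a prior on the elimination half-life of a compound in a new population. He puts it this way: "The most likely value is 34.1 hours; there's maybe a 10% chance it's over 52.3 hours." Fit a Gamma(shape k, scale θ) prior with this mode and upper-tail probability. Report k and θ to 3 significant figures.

k ≈ 11.2, θ ≈ 3.34

Gamma(k,θ) with k>1 has mode (k−1)θ, so θ = 34.1/(k−1).
Need P(X < 52.3) = 0.9 with θ tied to k this way. Start at k = 2, θ = 34.1: P(X<52.3) ≈ 0.453.
Too low — raise k to concentrate. Iterating converges to k ≈ 11.2.
Then θ = 34.1/(11.2−1) ≈ 3.34.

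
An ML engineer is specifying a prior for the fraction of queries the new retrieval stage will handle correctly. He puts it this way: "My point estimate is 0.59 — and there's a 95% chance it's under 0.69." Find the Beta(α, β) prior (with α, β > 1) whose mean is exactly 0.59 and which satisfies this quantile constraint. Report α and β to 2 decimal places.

α ≈ 36.84, β ≈ 25.60

With mean 0.59 fixed, write α = 0.59s, β = 0.41s where s = α+β.
Need P(θ < 0.69) = 0.95 under Beta(0.59s, 0.41s). Normal approximation: (q−m)/√(m(1−m)/s) ≈ z_{0.95} = 1.64, so s ≈ 0.59·0.41·(1.64)²/(0.69−0.59)² = 65.4.
At s = 65.4: P(θ<0.69) ≈ 0.954. Adjusting to match 0.95 gives s ≈ 62.44.
So α = 0.59·62.44 ≈ 36.84, β = 0.41·62.44 ≈ 25.60.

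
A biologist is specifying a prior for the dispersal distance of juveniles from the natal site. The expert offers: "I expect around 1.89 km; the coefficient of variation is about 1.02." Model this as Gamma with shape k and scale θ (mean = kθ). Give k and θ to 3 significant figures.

For Gamma(k, scale θ): mean = kθ, variance = kθ², so CV = 1/√k.
CV = 1.02, hence k = 1/CV² = 0.961.
Then θ = mean/k = 1.89/0.961 = 1.97.

k ≈ 0.961, θ ≈ 1.97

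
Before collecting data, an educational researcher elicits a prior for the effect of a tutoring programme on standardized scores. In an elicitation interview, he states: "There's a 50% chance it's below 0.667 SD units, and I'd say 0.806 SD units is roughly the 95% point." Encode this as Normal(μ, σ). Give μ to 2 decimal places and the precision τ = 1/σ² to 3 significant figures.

μ = 0.67, τ = 140

The p-quantile of Normal(μ,σ) is μ + z_p·σ, with z_{0.5} = 0 and z_{0.95} = 1.645.
Eliminate σ: μ = (z₂·x₁ − z₁·x₂)/(z₂ − z₁) = (1.645·0.667 − (0)·0.806)/1.645 = 0.67.
Then σ = (x₂ − x₁)/(z₂ − z₁) = (0.806 − 0.667)/1.645 = 0.08.
Precision τ = 1/σ² = 1/0.08451² = 140.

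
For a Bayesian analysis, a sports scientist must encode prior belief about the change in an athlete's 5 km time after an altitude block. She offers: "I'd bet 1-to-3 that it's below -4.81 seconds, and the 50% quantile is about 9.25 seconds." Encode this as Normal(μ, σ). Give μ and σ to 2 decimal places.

μ = 9.25, σ = 20.85

For Normal(μ,σ), the p-quantile is μ + z_p·σ. Here z_{0.25} = -0.6745, z_{0.5} = 0.
So -4.81 = μ − 0.6745σ and 9.25 = μ + 0σ.
Subtracting: σ = (9.25 − -4.81)/(0 − (-0.6745)) = 20.85.
Then μ = -4.81 − (-0.6745)·20.85 = 9.25.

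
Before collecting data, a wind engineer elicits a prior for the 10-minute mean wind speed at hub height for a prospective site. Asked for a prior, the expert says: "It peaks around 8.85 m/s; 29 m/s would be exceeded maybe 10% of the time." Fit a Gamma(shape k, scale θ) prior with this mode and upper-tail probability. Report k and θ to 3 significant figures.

k ≈ 2.34, θ ≈ 6.61

Gamma(k,θ) with k>1 has mode (k−1)θ, so θ = 8.85/(k−1).
Need P(X < 29) = 0.9 with θ tied to k this way. Start at k = 2, θ = 8.85: P(X<29) ≈ 0.839.
Too low — raise k to concentrate. Iterating converges to k ≈ 2.34.
Then θ = 8.85/(2.34−1) ≈ 6.61.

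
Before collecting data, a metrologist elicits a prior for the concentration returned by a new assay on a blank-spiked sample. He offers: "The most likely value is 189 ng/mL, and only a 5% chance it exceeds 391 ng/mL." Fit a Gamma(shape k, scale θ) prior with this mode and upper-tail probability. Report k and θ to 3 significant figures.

k ≈ 6.23, θ ≈ 36.1

Gamma(k,θ) with k>1 has mode (k−1)θ, so θ = 189/(k−1).
Need P(X < 391) = 0.95 with θ tied to k this way. Start at k = 2, θ = 189: P(X<391) ≈ 0.612.
Too low — raise k to concentrate. Iterating converges to k ≈ 6.23.
Then θ = 189/(6.23−1) ≈ 36.1.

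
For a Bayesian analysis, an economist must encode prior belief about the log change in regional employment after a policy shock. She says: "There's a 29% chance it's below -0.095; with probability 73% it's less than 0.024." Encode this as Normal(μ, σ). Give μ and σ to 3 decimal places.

The p-quantile of Normal(μ,σ) is μ + z_p·σ, with z_{0.29} = -0.5534 and z_{0.73} = 0.6128.
Eliminate σ: μ = (z₂·x₁ − z₁·x₂)/(z₂ − z₁) = (0.6128·-0.095 − (-0.5534)·0.024)/1.166 = -0.039.
Then σ = (x₂ − x₁)/(z₂ − z₁) = (0.024 − -0.095)/1.166 = 0.102.

μ = -0.039, σ = 0.102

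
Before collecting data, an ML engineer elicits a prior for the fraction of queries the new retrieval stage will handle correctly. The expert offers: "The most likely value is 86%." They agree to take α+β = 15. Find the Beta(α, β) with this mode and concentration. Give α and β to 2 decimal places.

α = 12.18, β = 2.82

For α,β > 1 the Beta mode is (α−1)/(α+β−2). With α+β = 15, the mode is (α−1)/13.
Set (α−1)/13 = 0.86 → α = 1 + 0.86·13 = 12.18.
β = 15 − α = 2.82.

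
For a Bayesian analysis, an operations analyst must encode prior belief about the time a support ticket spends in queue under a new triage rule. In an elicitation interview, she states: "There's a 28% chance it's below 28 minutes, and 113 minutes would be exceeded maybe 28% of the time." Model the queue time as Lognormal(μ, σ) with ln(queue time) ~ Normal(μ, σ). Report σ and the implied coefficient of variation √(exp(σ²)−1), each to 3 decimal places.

σ ≈ 1.197, CV ≈ 1.786

If T ~ Lognormal(μ,σ) then ln T ~ Normal(μ,σ), so the p-quantile of ln T is μ + z_p·σ.
ln(28) = 3.332 and ln(113) = 4.727; z_{0.28} = -0.5828, z_{0.72} = 0.5828.
σ = (4.727 − 3.332)/(0.5828 − (-0.5828)) = 1.197.
μ = 3.332 − (-0.5828)·1.197 = 4.030.
CV = √(exp(σ²)−1) = √(exp(1.4325)−1) = 1.786.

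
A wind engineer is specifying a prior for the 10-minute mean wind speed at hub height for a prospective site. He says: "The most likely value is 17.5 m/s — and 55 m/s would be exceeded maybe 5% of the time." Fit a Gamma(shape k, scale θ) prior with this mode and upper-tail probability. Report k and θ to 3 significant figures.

Gamma(k,θ) with k>1 has mode (k−1)θ, so θ = 17.5/(k−1).
Need P(X < 55) = 0.95 with θ tied to k this way. Start at k = 2, θ = 17.5: P(X<55) ≈ 0.821.
Too low — raise k to concentrate. Iterating converges to k ≈ 3.01.
Then θ = 17.5/(3.01−1) ≈ 8.72.

k ≈ 3.01, θ ≈ 8.72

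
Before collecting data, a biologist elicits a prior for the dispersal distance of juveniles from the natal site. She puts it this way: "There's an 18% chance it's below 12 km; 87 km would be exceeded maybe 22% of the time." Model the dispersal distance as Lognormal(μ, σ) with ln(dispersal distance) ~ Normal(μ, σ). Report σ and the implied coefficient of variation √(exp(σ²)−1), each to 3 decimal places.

If T ~ Lognormal(μ,σ) then ln T ~ Normal(μ,σ), so the p-quantile of ln T is μ + z_p·σ.
ln(12) = 2.485 and ln(87) = 4.466; z_{0.18} = -0.9154, z_{0.78} = 0.7722.
σ = (4.466 − 2.485)/(0.7722 − (-0.9154)) = 1.174.
μ = 2.485 − (-0.9154)·1.174 = 3.559.
CV = √(exp(σ²)−1) = √(exp(1.3780)−1) = 1.722.

σ ≈ 1.174, CV ≈ 1.722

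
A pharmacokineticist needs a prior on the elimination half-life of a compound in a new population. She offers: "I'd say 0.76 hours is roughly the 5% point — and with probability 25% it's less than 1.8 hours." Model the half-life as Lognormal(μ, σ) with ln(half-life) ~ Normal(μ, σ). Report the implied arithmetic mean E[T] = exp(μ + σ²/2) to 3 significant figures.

E[T] ≈ 4.86 hours

If T ~ Lognormal(μ,σ) then ln T ~ Normal(μ,σ), so the p-quantile of ln T is μ + z_p·σ.
ln(0.76) = -0.2744 and ln(1.8) = 0.5878; z_{0.05} = -1.645, z_{0.25} = -0.6745.
σ = (0.5878 − -0.2744)/(-0.6745 − (-1.645)) = 0.889.
μ = -0.2744 − (-1.645)·0.889 = 1.187.
E[T] = exp(μ + σ²/2) = exp(1.187 + 0.3948) = 4.86 hours.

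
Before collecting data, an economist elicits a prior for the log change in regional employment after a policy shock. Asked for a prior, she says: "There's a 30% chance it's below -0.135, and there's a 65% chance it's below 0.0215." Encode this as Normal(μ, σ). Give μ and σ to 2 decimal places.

μ = -0.04, σ = 0.17

The p-quantile of Normal(μ,σ) is μ + z_p·σ, with z_{0.3} = -0.5244 and z_{0.65} = 0.3853.
Eliminate σ: μ = (z₂·x₁ − z₁·x₂)/(z₂ − z₁) = (0.3853·-0.135 − (-0.5244)·0.0215)/0.9097 = -0.04.
Then σ = (x₂ − x₁)/(z₂ − z₁) = (0.0215 − -0.135)/0.9097 = 0.17.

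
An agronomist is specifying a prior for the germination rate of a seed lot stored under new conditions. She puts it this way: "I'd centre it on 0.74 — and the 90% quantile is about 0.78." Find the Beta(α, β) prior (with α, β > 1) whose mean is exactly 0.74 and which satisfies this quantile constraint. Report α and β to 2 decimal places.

α ≈ 141.77, β ≈ 49.81

With mean 0.74 fixed, write α = 0.74s, β = 0.26s where s = α+β.
Need P(θ < 0.78) = 0.9 under Beta(0.74s, 0.26s). Normal approximation: (q−m)/√(m(1−m)/s) ≈ z_{0.9} = 1.28, so s ≈ 0.74·0.26·(1.28)²/(0.78−0.74)² = 197.5.
At s = 197.5: P(θ<0.78) ≈ 0.904. Adjusting to match 0.9 gives s ≈ 191.58.
So α = 0.74·191.58 ≈ 141.77, β = 0.26·191.58 ≈ 49.81.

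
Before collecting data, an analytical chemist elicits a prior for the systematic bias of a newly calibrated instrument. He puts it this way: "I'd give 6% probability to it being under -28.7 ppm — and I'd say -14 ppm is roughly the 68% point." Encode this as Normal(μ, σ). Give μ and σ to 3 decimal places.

For Normal(μ,σ), the p-quantile is μ + z_p·σ. Here z_{0.06} = -1.555, z_{0.68} = 0.4677.
So -28.7 = μ − 1.555σ and -14 = μ + 0.4677σ.
Subtracting: σ = (-14 − -28.7)/(0.4677 − (-1.555)) = 7.268.
Then μ = -28.7 − (-1.555)·7.268 = -17.399.

μ = -17.399, σ = 7.268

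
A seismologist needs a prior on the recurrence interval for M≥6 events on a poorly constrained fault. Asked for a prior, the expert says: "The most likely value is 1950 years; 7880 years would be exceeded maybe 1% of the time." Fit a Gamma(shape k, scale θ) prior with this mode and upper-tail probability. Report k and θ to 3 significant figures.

Gamma(k,θ) with k>1 has mode (k−1)θ, so θ = 1950/(k−1).
Need P(X < 7880) = 0.99 with θ tied to k this way. Start at k = 2, θ = 1950: P(X<7880) ≈ 0.911.
Too low — raise k to concentrate. Iterating converges to k ≈ 3.14.
Then θ = 1950/(3.14−1) ≈ 912.

k ≈ 3.14, θ ≈ 912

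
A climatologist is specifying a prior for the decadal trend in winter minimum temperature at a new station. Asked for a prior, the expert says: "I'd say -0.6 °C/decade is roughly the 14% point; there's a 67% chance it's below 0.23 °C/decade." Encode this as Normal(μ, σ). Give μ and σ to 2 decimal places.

For Normal(μ,σ), the p-quantile is μ + z_p·σ. Here z_{0.14} = -1.08, z_{0.67} = 0.4399.
So -0.6 = μ − 1.08σ and 0.23 = μ + 0.4399σ.
Subtracting: σ = (0.23 − -0.6)/(0.4399 − (-1.08)) = 0.55.
Then μ = -0.6 − (-1.08)·0.55 = -0.01.

μ = -0.01, σ = 0.55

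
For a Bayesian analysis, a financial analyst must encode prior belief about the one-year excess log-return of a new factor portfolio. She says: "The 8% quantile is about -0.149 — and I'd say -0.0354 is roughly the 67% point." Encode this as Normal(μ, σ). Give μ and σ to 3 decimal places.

μ = -0.062, σ = 0.062

For Normal(μ,σ), the p-quantile is μ + z_p·σ. Here z_{0.08} = -1.405, z_{0.67} = 0.4399.
So -0.149 = μ − 1.405σ and -0.0354 = μ + 0.4399σ.
Subtracting: σ = (-0.0354 − -0.149)/(0.4399 − (-1.405)) = 0.062.
Then μ = -0.149 − (-1.405)·0.062 = -0.062.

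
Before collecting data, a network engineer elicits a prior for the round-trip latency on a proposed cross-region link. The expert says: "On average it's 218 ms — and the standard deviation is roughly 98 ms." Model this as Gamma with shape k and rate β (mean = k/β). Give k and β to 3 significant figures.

For Gamma(k, rate β): mean = k/β, variance = k/β², so CV = 1/√k.
CV = SD/mean = 98/218 = 0.4495, hence k = 1/CV² = 4.95.
Then β = k/mean = 4.95/218 = 0.0227.

k ≈ 4.95, β ≈ 0.0227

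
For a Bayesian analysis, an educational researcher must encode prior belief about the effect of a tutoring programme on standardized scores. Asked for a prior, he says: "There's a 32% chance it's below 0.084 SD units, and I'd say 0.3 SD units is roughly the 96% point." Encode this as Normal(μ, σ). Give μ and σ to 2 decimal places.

The p-quantile of Normal(μ,σ) is μ + z_p·σ, with z_{0.32} = -0.4677 and z_{0.96} = 1.751.
Eliminate σ: μ = (z₂·x₁ − z₁·x₂)/(z₂ − z₁) = (1.751·0.084 − (-0.4677)·0.3)/2.218 = 0.13.
Then σ = (x₂ − x₁)/(z₂ − z₁) = (0.3 − 0.084)/2.218 = 0.10.

μ = 0.13, σ = 0.10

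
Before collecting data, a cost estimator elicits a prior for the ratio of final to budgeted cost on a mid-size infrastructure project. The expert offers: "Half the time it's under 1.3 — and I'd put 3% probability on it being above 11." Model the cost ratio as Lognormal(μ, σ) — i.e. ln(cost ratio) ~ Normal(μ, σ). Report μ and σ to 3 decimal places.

If T ~ Lognormal(μ,σ) then ln T ~ Normal(μ,σ), so the p-quantile of ln T is μ + z_p·σ.
ln(1.3) = 0.2624 and ln(11) = 2.398; z_{0.5} = 0, z_{0.97} = 1.881.
σ = (2.398 − 0.2624)/(1.881 − (0)) = 1.135.
μ = 0.2624 − (0)·1.135 = 0.262.

μ ≈ 0.262, σ ≈ 1.135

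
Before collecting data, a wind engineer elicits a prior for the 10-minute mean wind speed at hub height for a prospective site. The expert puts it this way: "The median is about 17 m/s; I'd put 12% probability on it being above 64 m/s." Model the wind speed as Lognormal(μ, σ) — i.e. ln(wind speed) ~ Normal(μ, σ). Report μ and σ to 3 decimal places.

If T ~ Lognormal(μ,σ) then ln T ~ Normal(μ,σ), so the p-quantile of ln T is μ + z_p·σ.
ln(17) = 2.833 and ln(64) = 4.159; z_{0.5} = 0, z_{0.88} = 1.175.
σ = (4.159 − 2.833)/(1.175 − (0)) = 1.128.
μ = 2.833 − (0)·1.128 = 2.833.

μ ≈ 2.833, σ ≈ 1.128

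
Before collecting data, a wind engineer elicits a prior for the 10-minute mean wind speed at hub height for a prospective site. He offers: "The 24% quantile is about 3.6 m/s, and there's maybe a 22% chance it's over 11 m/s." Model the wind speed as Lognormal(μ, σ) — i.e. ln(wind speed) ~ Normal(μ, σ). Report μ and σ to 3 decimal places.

If T ~ Lognormal(μ,σ) then ln T ~ Normal(μ,σ), so the p-quantile of ln T is μ + z_p·σ.
ln(3.6) = 1.281 and ln(11) = 2.398; z_{0.24} = -0.7063, z_{0.78} = 0.7722.
σ = (2.398 − 1.281)/(0.7722 − (-0.7063)) = 0.755.
μ = 1.281 − (-0.7063)·0.755 = 1.815.

μ ≈ 1.815, σ ≈ 0.755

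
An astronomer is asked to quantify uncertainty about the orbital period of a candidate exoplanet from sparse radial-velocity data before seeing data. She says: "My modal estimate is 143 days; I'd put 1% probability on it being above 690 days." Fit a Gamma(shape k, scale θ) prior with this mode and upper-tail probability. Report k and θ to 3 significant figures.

k ≈ 2.6, θ ≈ 89.4

Gamma(k,θ) with k>1 has mode (k−1)θ, so θ = 143/(k−1).
Need P(X < 690) = 0.99 with θ tied to k this way. Start at k = 2, θ = 143: P(X<690) ≈ 0.953.
Too low — raise k to concentrate. Iterating converges to k ≈ 2.6.
Then θ = 143/(2.6−1) ≈ 89.4.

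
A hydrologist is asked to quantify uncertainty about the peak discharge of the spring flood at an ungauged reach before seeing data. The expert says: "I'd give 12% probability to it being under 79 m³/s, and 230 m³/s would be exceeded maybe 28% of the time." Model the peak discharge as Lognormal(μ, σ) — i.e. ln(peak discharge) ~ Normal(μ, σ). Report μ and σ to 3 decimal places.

μ ≈ 5.084, σ ≈ 0.608

If T ~ Lognormal(μ,σ) then ln T ~ Normal(μ,σ), so the p-quantile of ln T is μ + z_p·σ.
ln(79) = 4.369 and ln(230) = 5.438; z_{0.12} = -1.175, z_{0.72} = 0.5828.
σ = (5.438 − 4.369)/(0.5828 − (-1.175)) = 0.608.
μ = 4.369 − (-1.175)·0.608 = 5.084.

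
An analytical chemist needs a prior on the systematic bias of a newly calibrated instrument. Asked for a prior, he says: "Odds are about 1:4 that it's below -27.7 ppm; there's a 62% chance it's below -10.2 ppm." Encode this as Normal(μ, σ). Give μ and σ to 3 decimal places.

μ = -14.860, σ = 15.256

For Normal(μ,σ), the p-quantile is μ + z_p·σ. Here z_{0.2} = -0.8416, z_{0.62} = 0.3055.
So -27.7 = μ − 0.8416σ and -10.2 = μ + 0.3055σ.
Subtracting: σ = (-10.2 − -27.7)/(0.3055 − (-0.8416)) = 15.256.
Then μ = -27.7 − (-0.8416)·15.256 = -14.860.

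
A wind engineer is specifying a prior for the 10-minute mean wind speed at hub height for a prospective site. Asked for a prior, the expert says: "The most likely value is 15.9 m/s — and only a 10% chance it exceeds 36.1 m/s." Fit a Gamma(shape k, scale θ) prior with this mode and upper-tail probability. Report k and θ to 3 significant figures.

Gamma(k,θ) with k>1 has mode (k−1)θ, so θ = 15.9/(k−1).
Need P(X < 36.1) = 0.9 with θ tied to k this way. Start at k = 2, θ = 15.9: P(X<36.1) ≈ 0.662.
Too low — raise k to concentrate. Iterating converges to k ≈ 3.86.
Then θ = 15.9/(3.86−1) ≈ 5.56.

k ≈ 3.86, θ ≈ 5.56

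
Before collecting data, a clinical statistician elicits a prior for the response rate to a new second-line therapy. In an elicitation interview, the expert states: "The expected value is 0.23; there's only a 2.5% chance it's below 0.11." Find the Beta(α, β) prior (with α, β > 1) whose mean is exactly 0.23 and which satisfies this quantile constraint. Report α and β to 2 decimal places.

With mean 0.23 fixed, write α = 0.23s, β = 0.77s where s = α+β.
Need P(θ < 0.11) = 0.025 under Beta(0.23s, 0.77s). Normal approximation: (q−m)/√(m(1−m)/s) ≈ z_{0.025} = -1.96, so s ≈ 0.23·0.77·(-1.96)²/(0.11−0.23)² = 47.2.
At s = 47.2: P(θ<0.11) ≈ 0.012. Adjusting to match 0.025 gives s ≈ 36.06.
So α = 0.23·36.06 ≈ 8.29, β = 0.77·36.06 ≈ 27.77.

α ≈ 8.29, β ≈ 27.77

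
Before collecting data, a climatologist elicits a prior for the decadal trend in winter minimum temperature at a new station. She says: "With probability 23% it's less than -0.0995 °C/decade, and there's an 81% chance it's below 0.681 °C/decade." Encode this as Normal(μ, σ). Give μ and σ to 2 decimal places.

μ = 0.26, σ = 0.48

The p-quantile of Normal(μ,σ) is μ + z_p·σ, with z_{0.23} = -0.7388 and z_{0.81} = 0.8779.
Eliminate σ: μ = (z₂·x₁ − z₁·x₂)/(z₂ − z₁) = (0.8779·-0.0995 − (-0.7388)·0.681)/1.617 = 0.26.
Then σ = (x₂ − x₁)/(z₂ − z₁) = (0.681 − -0.0995)/1.617 = 0.48.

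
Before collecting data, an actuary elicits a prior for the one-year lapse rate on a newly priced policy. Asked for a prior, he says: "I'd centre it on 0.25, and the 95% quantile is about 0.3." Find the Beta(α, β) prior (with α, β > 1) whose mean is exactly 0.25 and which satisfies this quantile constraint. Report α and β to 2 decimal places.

α ≈ 53.26, β ≈ 159.78

With mean 0.25 fixed, write α = 0.25s, β = 0.75s where s = α+β.
Need P(θ < 0.3) = 0.95 under Beta(0.25s, 0.75s). Normal approximation: (q−m)/√(m(1−m)/s) ≈ z_{0.95} = 1.64, so s ≈ 0.25·0.75·(1.64)²/(0.3−0.25)² = 202.9.
At s = 202.9: P(θ<0.3) ≈ 0.946. Adjusting to match 0.95 gives s ≈ 213.04.
So α = 0.25·213.04 ≈ 53.26, β = 0.75·213.04 ≈ 159.78.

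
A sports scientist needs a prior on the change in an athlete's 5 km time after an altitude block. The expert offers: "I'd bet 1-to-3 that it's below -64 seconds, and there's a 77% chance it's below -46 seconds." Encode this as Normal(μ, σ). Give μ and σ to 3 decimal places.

For Normal(μ,σ), the p-quantile is μ + z_p·σ. Here z_{0.25} = -0.6745, z_{0.77} = 0.7388.
So -64 = μ − 0.6745σ and -46 = μ + 0.7388σ.
Subtracting: σ = (-46 − -64)/(0.7388 − (-0.6745)) = 12.736.
Then μ = -64 − (-0.6745)·12.736 = -55.410.

μ = -55.410, σ = 12.736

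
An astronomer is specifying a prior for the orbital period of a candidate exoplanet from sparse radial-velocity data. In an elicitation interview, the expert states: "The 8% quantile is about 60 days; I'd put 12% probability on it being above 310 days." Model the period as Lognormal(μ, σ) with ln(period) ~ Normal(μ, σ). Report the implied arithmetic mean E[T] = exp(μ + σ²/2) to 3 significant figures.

If T ~ Lognormal(μ,σ) then ln T ~ Normal(μ,σ), so the p-quantile of ln T is μ + z_p·σ.
ln(60) = 4.094 and ln(310) = 5.737; z_{0.08} = -1.405, z_{0.88} = 1.175.
σ = (5.737 − 4.094)/(1.175 − (-1.405)) = 0.637.
μ = 4.094 − (-1.405)·0.637 = 4.989.
E[T] = exp(μ + σ²/2) = exp(4.989 + 0.2026) = 180 days.

E[T] ≈ 180 days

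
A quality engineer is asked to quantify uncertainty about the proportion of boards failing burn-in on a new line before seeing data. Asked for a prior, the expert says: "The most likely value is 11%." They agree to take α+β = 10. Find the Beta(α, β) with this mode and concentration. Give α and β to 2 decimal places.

For α,β > 1 the Beta mode is (α−1)/(α+β−2). With α+β = 10, the mode is (α−1)/8.
Set (α−1)/8 = 0.11 → α = 1 + 0.11·8 = 1.88.
β = 10 − α = 8.12.

α = 1.88, β = 8.12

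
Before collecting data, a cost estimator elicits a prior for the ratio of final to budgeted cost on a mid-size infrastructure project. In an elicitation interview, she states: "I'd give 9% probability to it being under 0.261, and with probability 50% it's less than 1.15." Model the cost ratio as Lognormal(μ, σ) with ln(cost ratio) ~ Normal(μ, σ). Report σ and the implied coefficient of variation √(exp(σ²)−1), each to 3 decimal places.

σ ≈ 1.106, CV ≈ 1.549

If T ~ Lognormal(μ,σ) then ln T ~ Normal(μ,σ), so the p-quantile of ln T is μ + z_p·σ.
ln(0.261) = -1.343 and ln(1.15) = 0.1398; z_{0.09} = -1.341, z_{0.5} = 0.
σ = (0.1398 − -1.343)/(0 − (-1.341)) = 1.106.
μ = -1.343 − (-1.341)·1.106 = 0.140.
CV = √(exp(σ²)−1) = √(exp(1.2234)−1) = 1.549.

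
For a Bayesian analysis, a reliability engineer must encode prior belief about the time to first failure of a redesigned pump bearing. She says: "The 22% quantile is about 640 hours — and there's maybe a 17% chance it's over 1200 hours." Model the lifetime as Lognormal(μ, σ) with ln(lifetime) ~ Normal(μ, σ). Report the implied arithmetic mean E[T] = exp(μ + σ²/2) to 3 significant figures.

E[T] ≈ 906 hours

If T ~ Lognormal(μ,σ) then ln T ~ Normal(μ,σ), so the p-quantile of ln T is μ + z_p·σ.
ln(640) = 6.461 and ln(1200) = 7.09; z_{0.22} = -0.7722, z_{0.83} = 0.9542.
σ = (7.09 − 6.461)/(0.9542 − (-0.7722)) = 0.364.
μ = 6.461 − (-0.7722)·0.364 = 6.743.
E[T] = exp(μ + σ²/2) = exp(6.743 + 0.0663) = 906 hours.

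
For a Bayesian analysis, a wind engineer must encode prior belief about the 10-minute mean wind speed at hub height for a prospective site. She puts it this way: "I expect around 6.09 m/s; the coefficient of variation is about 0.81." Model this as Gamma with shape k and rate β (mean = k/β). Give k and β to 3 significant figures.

For Gamma(k, rate β): mean = k/β, variance = k/β², so CV = 1/√k.
CV = 0.81, hence k = 1/CV² = 1.52.
Then β = k/mean = 1.52/6.09 = 0.25.

k ≈ 1.52, β ≈ 0.25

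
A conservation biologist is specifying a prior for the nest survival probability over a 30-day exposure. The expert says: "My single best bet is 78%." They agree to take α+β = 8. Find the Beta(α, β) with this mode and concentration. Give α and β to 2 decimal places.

α = 5.68, β = 2.32

For α,β > 1 the Beta mode is (α−1)/(α+β−2). With α+β = 8, the mode is (α−1)/6.
Set (α−1)/6 = 0.78 → α = 1 + 0.78·6 = 5.68.
β = 8 − α = 2.32.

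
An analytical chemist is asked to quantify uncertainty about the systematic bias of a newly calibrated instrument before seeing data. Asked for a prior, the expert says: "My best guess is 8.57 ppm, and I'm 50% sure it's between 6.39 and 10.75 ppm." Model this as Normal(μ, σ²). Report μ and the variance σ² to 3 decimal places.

μ = 8.570, σ² = 10.446

A symmetric 50% interval runs μ ± z·σ with z = 0.6745.
Half-width = 2.18, so σ = 2.18/0.6745 = 3.2321 and σ² = 10.446.
μ is the stated best guess, 8.570.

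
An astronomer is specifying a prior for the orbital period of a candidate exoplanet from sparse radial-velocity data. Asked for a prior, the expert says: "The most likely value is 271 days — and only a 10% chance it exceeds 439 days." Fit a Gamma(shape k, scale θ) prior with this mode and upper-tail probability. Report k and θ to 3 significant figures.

Gamma(k,θ) with k>1 has mode (k−1)θ, so θ = 271/(k−1).
Need P(X < 439) = 0.9 with θ tied to k this way. Start at k = 2, θ = 271: P(X<439) ≈ 0.481.
Too low — raise k to concentrate. Iterating converges to k ≈ 9.09.
Then θ = 271/(9.09−1) ≈ 33.5.

k ≈ 9.09, θ ≈ 33.5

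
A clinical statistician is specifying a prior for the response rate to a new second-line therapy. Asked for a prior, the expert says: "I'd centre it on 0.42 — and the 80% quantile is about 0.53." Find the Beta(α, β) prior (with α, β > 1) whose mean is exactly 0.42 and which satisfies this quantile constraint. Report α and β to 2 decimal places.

With mean 0.42 fixed, write α = 0.42s, β = 0.58s where s = α+β.
Need P(θ < 0.53) = 0.8 under Beta(0.42s, 0.58s). Normal approximation: (q−m)/√(m(1−m)/s) ≈ z_{0.8} = 0.842, so s ≈ 0.42·0.58·(0.842)²/(0.53−0.42)² = 14.3.
At s = 14.3: P(θ<0.53) ≈ 0.801. Adjusting to match 0.8 gives s ≈ 14.10.
So α = 0.42·14.10 ≈ 5.92, β = 0.58·14.10 ≈ 8.18.

α ≈ 5.92, β ≈ 8.18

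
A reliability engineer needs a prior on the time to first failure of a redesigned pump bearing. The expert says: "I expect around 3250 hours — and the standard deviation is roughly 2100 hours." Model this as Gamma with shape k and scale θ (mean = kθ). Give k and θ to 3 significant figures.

For Gamma(k, scale θ): mean = kθ, variance = kθ², so CV = 1/√k.
CV = SD/mean = 2100/3250 = 0.6462, hence k = 1/CV² = 2.4.
Then θ = mean/k = 3250/2.4 = 1360.

k ≈ 2.4, θ ≈ 1360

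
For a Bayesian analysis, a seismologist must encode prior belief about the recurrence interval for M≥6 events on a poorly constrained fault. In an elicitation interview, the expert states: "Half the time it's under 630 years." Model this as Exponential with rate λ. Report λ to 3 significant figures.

λ ≈ 0.0011

Exponential median = ln 2 / λ, so λ = ln 2 / 630.0 = 0.0011.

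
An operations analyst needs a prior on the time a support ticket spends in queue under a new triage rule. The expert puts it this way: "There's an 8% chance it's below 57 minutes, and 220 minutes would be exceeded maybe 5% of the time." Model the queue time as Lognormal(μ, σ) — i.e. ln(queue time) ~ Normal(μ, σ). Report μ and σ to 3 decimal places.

If T ~ Lognormal(μ,σ) then ln T ~ Normal(μ,σ), so the p-quantile of ln T is μ + z_p·σ.
ln(57) = 4.043 and ln(220) = 5.394; z_{0.08} = -1.405, z_{0.95} = 1.645.
σ = (5.394 − 4.043)/(1.645 − (-1.405)) = 0.443.
μ = 4.043 − (-1.405)·0.443 = 4.665.

μ ≈ 4.665, σ ≈ 0.443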